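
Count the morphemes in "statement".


Word: "statement"
Morphemes: state / -ment
Each morpheme carries meaning
= 2 morphemes


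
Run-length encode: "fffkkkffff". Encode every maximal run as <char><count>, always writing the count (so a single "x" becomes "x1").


String: "fffkkkffff"
Scanning for consecutive runs:
  'f' x 3
  'k' x 3
  'f' x 4
RLE = "f3k3f4"


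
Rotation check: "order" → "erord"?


Word: "order", Candidate: "erord"
Method: check if candidate is substring of word+word
"orderorder" contains "erord"? Yes
Is rotation = Yes


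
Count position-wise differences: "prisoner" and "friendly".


Comparing character by character (same length = 8):
  Pos 0: 'p' vs 'f' !=
  Pos 1: 'r' vs 'r' =
  Pos 2: 'i' vs 'i' =
  Pos 3: 's' vs 'e' !=
  Pos 4: 'o' vs 'n' !=
  Pos 5: 'n' vs 'd' !=
  Pos 6: 'e' vs 'l' !=
  Pos 7: 'r' vs 'y' !=
Hamming distance = 6


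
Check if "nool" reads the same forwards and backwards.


Word: "nool"
Reversed: "loon"
Forward == Backward? nool != loon
Palindrome = No


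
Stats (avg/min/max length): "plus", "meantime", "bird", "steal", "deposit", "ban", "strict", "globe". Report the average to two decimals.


Lengths: "plus"=4, "meantime"=8, "bird"=4, "steal"=5, "deposit"=7, "ban"=3, "strict"=6, "globe"=5
Sum = 42, Count = 8
Average = 42/8 = 5.25
= avg=5.25, min=3, max=8


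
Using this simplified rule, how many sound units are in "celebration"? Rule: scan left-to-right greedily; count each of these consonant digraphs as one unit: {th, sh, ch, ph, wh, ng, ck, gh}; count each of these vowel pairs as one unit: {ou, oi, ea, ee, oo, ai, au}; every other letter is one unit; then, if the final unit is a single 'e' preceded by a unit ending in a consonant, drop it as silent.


Word: "celebration" (11 letters)
Left-to-right scan:
  (1) 'c' (letter)
  (2) 'e' (letter)
  (3) 'l' (letter)
  (4) 'e' (letter)
  (5) 'b' (letter)
  (6) 'r' (letter)
  (7) 'a' (letter)
  (8) 't' (letter)
  (9) 'i' (letter)
  (10) 'o' (letter)
  (11) 'n' (letter)
Units from scan: 11
Sound units = 11 units


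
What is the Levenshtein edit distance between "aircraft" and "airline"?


Word 1: "aircraft" (length 8)
Word 2: "airline" (length 7)
One optimal edit sequence (insert/delete/substitute each cost 1):
  1. keep 'a'
  2. keep 'i'
  3. keep 'r'
  4. delete 'c'  (+1)
  5. substitute 'r' -> 'l'  (+1)
  6. substitute 'a' -> 'i'  (+1)
  7. substitute 'f' -> 'n'  (+1)
  8. substitute 't' -> 'e'  (+1)
Total edit operations: 5
Edit distance = 5


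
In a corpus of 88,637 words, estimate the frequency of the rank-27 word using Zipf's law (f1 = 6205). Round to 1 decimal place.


Zipf's law: f(r) = f(1) / r
f(1) = 6205
f(27) = 6205 / 27
= 229.8 occurrences


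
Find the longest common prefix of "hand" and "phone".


Word 1: "hand"
Word 2: "phone"
Comparing from start:
  Pos 0: 'h' != 'p' (stop)
LCP = "" (length 0)


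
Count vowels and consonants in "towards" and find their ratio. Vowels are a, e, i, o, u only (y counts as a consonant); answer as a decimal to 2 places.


Word: "towards"
Vowels (a,e,i,o,u): 2
Consonants: 5
Ratio = 2/5
= 0.40


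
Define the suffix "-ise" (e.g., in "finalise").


Suffix: -ise
Example: finalise (final + -ise)
Meaning = to make


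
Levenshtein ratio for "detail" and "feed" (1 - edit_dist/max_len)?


Word 1: "detail" (length 6)
Word 2: "feed" (length 4)
One optimal edit sequence:
  1. substitute 'd' -> 'f'  (+1)
  2. keep 'e'
  3. delete 't'  (+1)
  4. delete 'a'  (+1)
  5. substitute 'i' -> 'e'  (+1)
  6. substitute 'l' -> 'd'  (+1)
Edit distance = 5
Max length = max(6, 4) = 6
Similarity = 1 - 5/6
= 0.1667


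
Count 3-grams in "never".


Word: "never" (length 5)
Number of 3-grams = length - 3 + 1 = 5 - 3 + 1
= 3


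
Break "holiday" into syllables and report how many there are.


Word: "holiday"
Syllable breakdown: hol-i-day
Counting: 3 parts
= 3 syllables


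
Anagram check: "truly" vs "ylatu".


Word 1: "truly" → sorted: lrtuy
Word 2: "ylatu" → sorted: altuy
Same letters? lrtuy != altuy
Anagram = No


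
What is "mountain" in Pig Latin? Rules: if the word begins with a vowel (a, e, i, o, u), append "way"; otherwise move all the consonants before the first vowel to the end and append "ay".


Word: "mountain"
Starts with consonant(s) → move to end, add 'ay'
Consonant cluster: "m"
Pig Latin = "ountainmay"


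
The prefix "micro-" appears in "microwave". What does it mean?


Prefix: micro-
As in: microwave -> micro- + wave
Meaning = small


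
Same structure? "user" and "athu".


Pattern of "user": [0, 1, 2, 3]
Pattern of "athu": [0, 1, 2, 3]
Patterns match
Same pattern = Yes


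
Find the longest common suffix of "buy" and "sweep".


Word 1: "buy"
Word 2: "sweep"
Comparing from end:
  Pos -1: 'y' != 'p' (stop)
LCS = "" (length 0)


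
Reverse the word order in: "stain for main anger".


Original: "stain for main anger"
Words (1..n): stain | for | main | anger
Reversed (n..1): anger | main | for | stain
Result = "anger main for stain"


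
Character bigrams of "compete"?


Word: "compete" (length 7)
Number of bigrams = 7 - 2 + 1 = 6
  Position 0: "co"
  Position 1: "om"
  Position 2: "mp"
  Position 3: "pe"
  Position 4: "et"
  Position 5: "te"
Bigrams = "co", "om", "mp", "pe", "et", "te"


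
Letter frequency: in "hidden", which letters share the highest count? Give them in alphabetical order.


Word: "hidden"
Letter counts:
  'd': 2
  'e': 1
  'h': 1
  'i': 1
  'n': 1
Maximum count = 2
Most frequent = 'd' (2 times each)


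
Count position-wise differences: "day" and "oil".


Comparing character by character (same length = 3):
  Pos 0: 'd' vs 'o' !=
  Pos 1: 'a' vs 'i' !=
  Pos 2: 'y' vs 'l' !=
Hamming distance = 3


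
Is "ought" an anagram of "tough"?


Word 1: "tough" → sorted: ghotu
Word 2: "ought" → sorted: ghotu
Same letters? ghotu == ghotu
Anagram = Yes


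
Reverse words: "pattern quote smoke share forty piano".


Original: "pattern quote smoke share forty piano"
Words (1..n): pattern | quote | smoke | share | forty | piano
Reversed (n..1): piano | forty | share | smoke | quote | pattern
Result = "piano forty share smoke quote pattern"


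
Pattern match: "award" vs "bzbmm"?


Pattern of "award": [0, 1, 0, 2, 3]
Pattern of "bzbmm": [0, 1, 0, 2, 2]
Patterns do not match
Same pattern = No


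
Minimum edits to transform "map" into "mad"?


Word 1: "map" (length 3)
Word 2: "mad" (length 3)
One optimal edit sequence (insert/delete/substitute each cost 1):
  1. keep 'm'
  2. keep 'a'
  3. substitute 'p' -> 'd'  (+1)
Total edit operations: 1
Edit distance = 1


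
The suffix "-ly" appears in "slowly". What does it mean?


Suffix: -ly
As in: slowly -> slow + -ly
Meaning = in a manner


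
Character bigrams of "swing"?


Word: "swing" (length 5)
Number of bigrams = 5 - 2 + 1 = 4
  Position 0: "sw"
  Position 1: "wi"
  Position 2: "in"
  Position 3: "ng"
Bigrams = "sw", "wi", "in", "ng"


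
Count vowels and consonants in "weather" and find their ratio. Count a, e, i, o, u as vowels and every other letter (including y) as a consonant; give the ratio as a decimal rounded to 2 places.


Word: "weather"
Vowels (a,e,i,o,u): 3
Consonants: 4
Ratio = 3/4
= 0.75


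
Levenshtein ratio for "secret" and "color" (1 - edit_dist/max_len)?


Word 1: "secret" (length 6)
Word 2: "color" (length 5)
One optimal edit sequence:
  1. delete 's'  (+1)
  2. substitute 'e' -> 'c'  (+1)
  3. substitute 'c' -> 'o'  (+1)
  4. substitute 'r' -> 'l'  (+1)
  5. substitute 'e' -> 'o'  (+1)
  6. substitute 't' -> 'r'  (+1)
Edit distance = 6
Max length = max(6, 5) = 6
Similarity = 1 - 6/6
= 0.0000


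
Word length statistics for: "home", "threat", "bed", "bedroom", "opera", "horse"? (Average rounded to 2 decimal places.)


Lengths: "home"=4, "threat"=6, "bed"=3, "bedroom"=7, "opera"=5, "horse"=5
Sum = 30, Count = 6
Average = 30/6 = 5.00
= avg=5.00, min=3, max=7


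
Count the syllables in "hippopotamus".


Word: "hippopotamus"
Syllable breakdown: hip-po-pot-a-mus
Counting: 5 parts
= 5 syllables


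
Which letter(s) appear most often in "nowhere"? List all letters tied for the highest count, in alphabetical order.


Word: "nowhere"
Letter counts:
  'e': 2
  'h': 1
  'n': 1
  'o': 1
  'r': 1
  'w': 1
Maximum count = 2
Most frequent = 'e' (2 times each)


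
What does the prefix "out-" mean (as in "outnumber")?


Prefix: out-
As in: outnumber -> out- + number
Meaning = surpass


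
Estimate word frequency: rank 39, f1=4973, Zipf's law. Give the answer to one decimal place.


Zipf's law: f(r) = f(1) / r
f(1) = 4973
f(39) = 4973 / 39
= 127.5 occurrences


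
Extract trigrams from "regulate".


Word: "regulate" (length 8)
Number of trigrams = 8 - 3 + 1 = 6
  Position 0: "reg"
  Position 1: "egu"
  Position 2: "gul"
  Position 3: "ula"
  Position 4: "lat"
  Position 5: "ate"
Trigrams = "reg", "egu", "gul", "ula", "lat", "ate"


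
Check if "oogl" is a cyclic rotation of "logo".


Word: "logo", Candidate: "oogl"
Method: check if candidate is substring of word+word
"logologo" contains "oogl"? No
Is rotation = No


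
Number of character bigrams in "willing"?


Word: "willing" (length 7)
Number of 2-grams = length - 2 + 1 = 7 - 2 + 1
= 6


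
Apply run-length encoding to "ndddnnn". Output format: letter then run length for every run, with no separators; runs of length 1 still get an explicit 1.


String: "ndddnnn"
Scanning for consecutive runs:
  'n' x 1
  'd' x 3
  'n' x 3
RLE = "n1d3n3"


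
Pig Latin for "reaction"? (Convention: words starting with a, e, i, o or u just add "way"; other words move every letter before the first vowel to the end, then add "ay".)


Word: "reaction"
Starts with consonant(s) → move to end, add 'ay'
Consonant cluster: "r"
Pig Latin = "eactionray"


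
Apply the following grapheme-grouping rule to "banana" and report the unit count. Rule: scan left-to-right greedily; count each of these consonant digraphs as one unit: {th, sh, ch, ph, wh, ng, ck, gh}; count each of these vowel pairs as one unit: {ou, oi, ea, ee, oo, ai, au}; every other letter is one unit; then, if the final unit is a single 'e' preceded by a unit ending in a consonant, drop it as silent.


Word: "banana" (6 letters)
Left-to-right scan:
  (1) 'b' (letter)
  (2) 'a' (letter)
  (3) 'n' (letter)
  (4) 'a' (letter)
  (5) 'n' (letter)
  (6) 'a' (letter)
Units from scan: 6
Sound units = 6 units


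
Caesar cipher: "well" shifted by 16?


Word: "well"
Shift: 16
Each letter → (letter + shift) mod 26:
  'w' (22) + 16 = 12 → 'm'
  'e' (4) + 16 = 20 → 'u'
  'l' (11) + 16 = 1 → 'b'
  'l' (11) + 16 = 1 → 'b'
Result = "mubb"


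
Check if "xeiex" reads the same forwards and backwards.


Word: "xeiex"
Reversed: "xeiex"
Forward == Backward? xeiex == xeiex
Palindrome = Yes


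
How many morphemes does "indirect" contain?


Word: "indirect"
Morphemes: in- | direct
Each morpheme carries meaning
= 2 morphemes


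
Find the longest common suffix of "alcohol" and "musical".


Word 1: "alcohol"
Word 2: "musical"
Comparing from end:
  Pos -1: 'l' == 'l'
  Pos -2: 'o' != 'a' (stop)
LCS = "l" (length 1)


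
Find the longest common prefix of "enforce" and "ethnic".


Word 1: "enforce"
Word 2: "ethnic"
Comparing from start:
  Pos 0: 'e' == 'e'
  Pos 1: 'n' != 't' (stop)
LCP = "e" (length 1)


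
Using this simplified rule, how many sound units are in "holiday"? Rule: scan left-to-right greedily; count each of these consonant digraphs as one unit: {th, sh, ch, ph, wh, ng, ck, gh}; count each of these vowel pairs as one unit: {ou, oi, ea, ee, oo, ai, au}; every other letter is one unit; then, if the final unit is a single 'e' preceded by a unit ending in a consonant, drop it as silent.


Word: "holiday" (7 letters)
Left-to-right scan:
  [1] 'h' (letter)
  [2] 'o' (letter)
  [3] 'l' (letter)
  [4] 'i' (letter)
  [5] 'd' (letter)
  [6] 'a' (letter)
  [7] 'y' (letter)
Units from scan: 7
Sound units = 7 units


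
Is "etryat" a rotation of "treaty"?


Word: "treaty", Candidate: "etryat"
Method: check if candidate is substring of word+word
"treatytreaty" contains "etryat"? No
Is rotation = No


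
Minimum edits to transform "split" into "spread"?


Word 1: "split" (length 5)
Word 2: "spread" (length 6)
One optimal edit sequence (insert/delete/substitute each cost 1):
  1. keep 's'
  2. keep 'p'
  3. insert 'r'  (+1)
  4. substitute 'l' -> 'e'  (+1)
  5. substitute 'i' -> 'a'  (+1)
  6. substitute 't' -> 'd'  (+1)
Total edit operations: 4
Edit distance = 4


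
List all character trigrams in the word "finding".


Word: "finding" (length 7)
Number of trigrams = 7 - 3 + 1 = 5
  Position 0: "fin"
  Position 1: "ind"
  Position 2: "ndi"
  Position 3: "din"
  Position 4: "ing"
Trigrams = "fin", "ind", "ndi", "din", "ing"


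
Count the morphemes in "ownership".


Word: "ownership"
Morphemes: own | -er | -ship
Each morpheme carries meaning
= 3 morphemes


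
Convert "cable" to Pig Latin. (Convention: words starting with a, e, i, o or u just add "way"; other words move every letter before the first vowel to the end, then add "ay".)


Word: "cable"
Starts with consonant(s) → move to end, add 'ay'
Consonant cluster: "c"
Pig Latin = "ablecay"


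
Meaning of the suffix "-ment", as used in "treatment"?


Suffix: -ment
Example: treatment (treat + -ment)
Meaning = result of action


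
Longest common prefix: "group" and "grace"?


Word 1: "group"
Word 2: "grace"
Comparing from start:
  Pos 0: 'g' == 'g'
  Pos 1: 'r' == 'r'
  Pos 2: 'o' != 'a' (stop)
LCP = "gr" (length 2)


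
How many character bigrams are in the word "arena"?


Word: "arena" (length 5)
Number of 2-grams = length - 2 + 1 = 5 - 2 + 1
= 4


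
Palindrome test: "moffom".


Word: "moffom"
Reversed: "moffom"
Forward == Backward? moffom == moffom
Palindrome = Yes


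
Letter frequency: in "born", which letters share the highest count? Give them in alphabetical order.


Word: "born"
Letter counts:
  'b': 1
  'n': 1
  'o': 1
  'r': 1
Maximum count = 1
Most frequent = 'b', 'n', 'o', 'r' (1 time each)


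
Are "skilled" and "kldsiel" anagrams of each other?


Word 1: "skilled" → sorted: deiklls
Word 2: "kldsiel" → sorted: deiklls
Same letters? deiklls == deiklls
Anagram = Yes


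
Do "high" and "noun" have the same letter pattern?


Pattern of "high": [0, 1, 2, 0]
Pattern of "noun": [0, 1, 2, 0]
Patterns match
Same pattern = Yes


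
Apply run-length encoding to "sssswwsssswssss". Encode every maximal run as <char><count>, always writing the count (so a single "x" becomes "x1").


String: "sssswwsssswssss"
Scanning for consecutive runs:
  's' x 4
  'w' x 2
  's' x 4
  'w' x 1
  's' x 4
RLE = "s4w2s4w1s4"


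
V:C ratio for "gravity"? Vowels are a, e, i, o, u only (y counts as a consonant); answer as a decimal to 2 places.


Word: "gravity"
Vowels (a,e,i,o,u): 2
Consonants: 5
Ratio = 2/5
= 0.40


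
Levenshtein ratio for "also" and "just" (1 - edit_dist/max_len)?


Word 1: "also" (length 4)
Word 2: "just" (length 4)
One optimal edit sequence:
  1. substitute 'a' -> 'j'  (+1)
  2. substitute 'l' -> 'u'  (+1)
  3. keep 's'
  4. substitute 'o' -> 't'  (+1)
Edit distance = 3
Max length = max(4, 4) = 4
Similarity = 1 - 3/4
= 0.2500


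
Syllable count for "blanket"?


Word: "blanket"
Syllable breakdown: blan | ket
Counting: 2 parts
= 2 syllables


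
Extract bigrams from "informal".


Word: "informal" (length 8)
Number of bigrams = 8 - 2 + 1 = 7
  Position 0: "in"
  Position 1: "nf"
  Position 2: "fo"
  Position 3: "or"
  Position 4: "rm"
  Position 5: "ma"
  Position 6: "al"
Bigrams = "in", "nf", "fo", "or", "rm", "ma", "al"


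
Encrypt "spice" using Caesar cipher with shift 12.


Word: "spice"
Shift: 12
Each letter → (letter + shift) mod 26:
  's' (18) + 12 = 4 → 'e'
  'p' (15) + 12 = 1 → 'b'
  'i' (8) + 12 = 20 → 'u'
  'c' (2) + 12 = 14 → 'o'
  'e' (4) + 12 = 16 → 'q'
Result = "ebuoq"


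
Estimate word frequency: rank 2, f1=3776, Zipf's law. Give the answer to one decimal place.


Zipf's law: f(r) = f(1) / r
f(1) = 3776
f(2) = 3776 / 2
= 1888.0 occurrences


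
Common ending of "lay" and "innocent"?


Word 1: "lay"
Word 2: "innocent"
Comparing from end:
  Pos -1: 'y' != 't' (stop)
LCS = "" (length 0)


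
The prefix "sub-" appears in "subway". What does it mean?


Prefix: sub-
Example: subway = sub- + way
Meaning = under / below


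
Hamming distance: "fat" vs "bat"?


Comparing character by character (same length = 3):
  Pos 0: 'f' vs 'b' !=
  Pos 1: 'a' vs 'a' =
  Pos 2: 't' vs 't' =
Hamming distance = 1


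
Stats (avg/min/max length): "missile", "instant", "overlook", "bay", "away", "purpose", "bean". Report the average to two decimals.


Lengths: "missile"=7, "instant"=7, "overlook"=8, "bay"=3, "away"=4, "purpose"=7, "bean"=4
Sum = 40, Count = 7
Average = 40/7 = 5.71
= avg=5.71, min=3, max=8


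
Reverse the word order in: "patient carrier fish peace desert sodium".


Original: "patient carrier fish peace desert sodium"
Words (1..n): patient | carrier | fish | peace | desert | sodium
Reversed (n..1): sodium | desert | peace | fish | carrier | patient
Result = "sodium desert peace fish carrier patient"


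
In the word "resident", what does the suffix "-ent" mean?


Suffix: -ent
As in: resident -> reside + -ent, with a spelling change
Meaning = one who / that which


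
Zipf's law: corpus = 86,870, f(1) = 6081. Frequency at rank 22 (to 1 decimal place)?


Zipf's law: f(r) = f(1) / r
f(1) = 6081
f(22) = 6081 / 22
= 276.4 occurrences


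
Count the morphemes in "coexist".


Word: "coexist"
Morphemes: co- / exist
Each morpheme carries meaning
= 2 morphemes


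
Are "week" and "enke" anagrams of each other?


Word 1: "week" → sorted: eekw
Word 2: "enke" → sorted: eekn
Same letters? eekw != eekn
Anagram = No


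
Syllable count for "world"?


Word: "world"
Syllable breakdown: world
Counting: 1 part
= 1 syllable


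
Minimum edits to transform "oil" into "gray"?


Word 1: "oil" (length 3)
Word 2: "gray" (length 4)
One optimal edit sequence (insert/delete/substitute each cost 1):
  1. insert 'g'  (+1)
  2. substitute 'o' -> 'r'  (+1)
  3. substitute 'i' -> 'a'  (+1)
  4. substitute 'l' -> 'y'  (+1)
Total edit operations: 4
Edit distance = 4


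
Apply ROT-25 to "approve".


Word: "approve"
Shift: 25
Each letter → (letter + shift) mod 26:
  'a' (0) + 25 = 25 → 'z'
  'p' (15) + 25 = 14 → 'o'
  'p' (15) + 25 = 14 → 'o'
  'r' (17) + 25 = 16 → 'q'
  'o' (14) + 25 = 13 → 'n'
  'v' (21) + 25 = 20 → 'u'
  'e' (4) + 25 = 3 → 'd'
Result = "zooqnud"


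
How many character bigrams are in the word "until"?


Word: "until" (length 5)
Number of 2-grams = length - 2 + 1 = 5 - 2 + 1
= 4


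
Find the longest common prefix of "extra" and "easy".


Word 1: "extra"
Word 2: "easy"
Comparing from start:
  Pos 0: 'e' == 'e'
  Pos 1: 'x' != 'a' (stop)
LCP = "e" (length 1)


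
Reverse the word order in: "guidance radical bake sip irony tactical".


Original: "guidance radical bake sip irony tactical"
Words (1..n): guidance | radical | bake | sip | irony | tactical
Reversed (n..1): tactical | irony | sip | bake | radical | guidance
Result = "tactical irony sip bake radical guidance"


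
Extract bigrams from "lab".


Word: "lab" (length 3)
Number of bigrams = 3 - 2 + 1 = 2
  Position 0: "la"
  Position 1: "ab"
Bigrams = "la", "ab"


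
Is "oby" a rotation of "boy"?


Word: "boy", Candidate: "oby"
Method: check if candidate is substring of word+word
"boyboy" contains "oby"? No
Is rotation = No


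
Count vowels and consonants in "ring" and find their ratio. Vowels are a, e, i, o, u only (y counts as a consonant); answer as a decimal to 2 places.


Word: "ring"
Vowels (a,e,i,o,u): 1
Consonants: 3
Ratio = 1/3
= 0.33


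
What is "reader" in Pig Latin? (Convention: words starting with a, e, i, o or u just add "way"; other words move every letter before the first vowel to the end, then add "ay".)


Word: "reader"
Starts with consonant(s) → move to end, add 'ay'
Consonant cluster: "r"
Pig Latin = "eaderray"


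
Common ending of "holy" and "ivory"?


Word 1: "holy"
Word 2: "ivory"
Comparing from end:
  Pos -1: 'y' == 'y'
  Pos -2: 'l' != 'r' (stop)
LCS = "y" (length 1)


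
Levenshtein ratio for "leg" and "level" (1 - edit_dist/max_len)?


Word 1: "leg" (length 3)
Word 2: "level" (length 5)
One optimal edit sequence:
  1. keep 'l'
  2. insert 'e'  (+1)
  3. insert 'v'  (+1)
  4. keep 'e'
  5. substitute 'g' -> 'l'  (+1)
Edit distance = 3
Max length = max(3, 5) = 5
Similarity = 1 - 3/5
= 0.4000


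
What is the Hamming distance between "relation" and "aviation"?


Comparing character by character (same length = 8):
  Pos 0: 'r' vs 'a' !=
  Pos 1: 'e' vs 'v' !=
  Pos 2: 'l' vs 'i' !=
  Pos 3: 'a' vs 'a' =
  Pos 4: 't' vs 't' =
  Pos 5: 'i' vs 'i' =
  Pos 6: 'o' vs 'o' =
  Pos 7: 'n' vs 'n' =
Hamming distance = 3


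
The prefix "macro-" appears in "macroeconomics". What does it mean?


Prefix: macro-
Example: macroeconomics = macro- + economics
Meaning = large


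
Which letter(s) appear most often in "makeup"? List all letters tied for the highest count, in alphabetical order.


Word: "makeup"
Letter counts:
  'a': 1
  'e': 1
  'k': 1
  'm': 1
  'p': 1
  'u': 1
Maximum count = 1
Most frequent = 'a', 'e', 'k', 'm', 'p', 'u' (1 time each)


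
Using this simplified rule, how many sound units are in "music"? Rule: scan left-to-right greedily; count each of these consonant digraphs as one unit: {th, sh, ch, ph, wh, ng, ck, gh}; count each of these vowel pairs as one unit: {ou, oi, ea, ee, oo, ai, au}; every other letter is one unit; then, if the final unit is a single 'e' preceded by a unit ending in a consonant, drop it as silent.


Word: "music" (5 letters)
Left-to-right scan:
  (1) 'm' (letter)
  (2) 'u' (letter)
  (3) 's' (letter)
  (4) 'i' (letter)
  (5) 'c' (letter)
Units from scan: 5
Sound units = 5 units


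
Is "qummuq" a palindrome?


Word: "qummuq"
Reversed: "qummuq"
Forward == Backward? qummuq == qummuq
Palindrome = Yes


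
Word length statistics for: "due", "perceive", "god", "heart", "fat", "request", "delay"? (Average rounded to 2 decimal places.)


Lengths: "due"=3, "perceive"=8, "god"=3, "heart"=5, "fat"=3, "request"=7, "delay"=5
Sum = 34, Count = 7
Average = 34/7 = 4.86
= avg=4.86, min=3, max=8


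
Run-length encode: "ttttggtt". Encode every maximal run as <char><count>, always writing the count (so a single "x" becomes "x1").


String: "ttttggtt"
Scanning for consecutive runs:
  't' x 4
  'g' x 2
  't' x 2
RLE = "t4g2t2"


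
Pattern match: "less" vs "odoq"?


Pattern of "less": [0, 1, 2, 2]
Pattern of "odoq": [0, 1, 0, 2]
Patterns do not match
Same pattern = No


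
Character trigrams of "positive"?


Word: "positive" (length 8)
Number of trigrams = 8 - 3 + 1 = 6
  Position 0: "pos"
  Position 1: "osi"
  Position 2: "sit"
  Position 3: "iti"
  Position 4: "tiv"
  Position 5: "ive"
Trigrams = "pos", "osi", "sit", "iti", "tiv", "ive"


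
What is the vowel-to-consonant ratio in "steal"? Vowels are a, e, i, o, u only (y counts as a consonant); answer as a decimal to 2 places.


Word: "steal"
Vowels (a,e,i,o,u): 2
Consonants: 3
Ratio = 2/3
= 0.67


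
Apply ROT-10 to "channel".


Word: "channel"
Shift: 10
Each letter → (letter + shift) mod 26:
  'c' (2) + 10 = 12 → 'm'
  'h' (7) + 10 = 17 → 'r'
  'a' (0) + 10 = 10 → 'k'
  'n' (13) + 10 = 23 → 'x'
  'n' (13) + 10 = 23 → 'x'
  'e' (4) + 10 = 14 → 'o'
  'l' (11) + 10 = 21 → 'v'
Result = "mrkxxov"


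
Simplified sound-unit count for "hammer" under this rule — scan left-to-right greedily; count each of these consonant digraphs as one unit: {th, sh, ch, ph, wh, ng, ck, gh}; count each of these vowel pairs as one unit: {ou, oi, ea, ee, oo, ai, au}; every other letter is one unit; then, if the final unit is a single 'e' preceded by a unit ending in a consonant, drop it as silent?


Word: "hammer" (6 letters)
Left-to-right scan:
  [1] 'h' (letter)
  [2] 'a' (letter)
  [3] 'm' (letter)
  [4] 'm' (letter)
  [5] 'e' (letter)
  [6] 'r' (letter)
Units from scan: 6
Sound units = 6 units


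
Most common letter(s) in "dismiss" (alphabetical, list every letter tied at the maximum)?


Word: "dismiss"
Letter counts:
  'd': 1
  'i': 2
  'm': 1
  's': 3
Maximum count = 3
Most frequent = 's' (3 times each)


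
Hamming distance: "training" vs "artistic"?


Comparing character by character (same length = 8):
  Pos 0: 't' vs 'a' !=
  Pos 1: 'r' vs 'r' =
  Pos 2: 'a' vs 't' !=
  Pos 3: 'i' vs 'i' =
  Pos 4: 'n' vs 's' !=
  Pos 5: 'i' vs 't' !=
  Pos 6: 'n' vs 'i' !=
  Pos 7: 'g' vs 'c' !=
Hamming distance = 6


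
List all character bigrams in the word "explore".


Word: "explore" (length 7)
Number of bigrams = 7 - 2 + 1 = 6
  Position 0: "ex"
  Position 1: "xp"
  Position 2: "pl"
  Position 3: "lo"
  Position 4: "or"
  Position 5: "re"
Bigrams = "ex", "xp", "pl", "lo", "or", "re"


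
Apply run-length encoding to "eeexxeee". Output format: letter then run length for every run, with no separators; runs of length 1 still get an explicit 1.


String: "eeexxeee"
Scanning for consecutive runs:
  'e' x 3
  'x' x 2
  'e' x 3
RLE = "e3x2e3"


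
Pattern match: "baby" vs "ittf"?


Pattern of "baby": [0, 1, 0, 2]
Pattern of "ittf": [0, 1, 1, 2]
Patterns do not match
Same pattern = No


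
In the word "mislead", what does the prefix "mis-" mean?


Prefix: mis-
As in: mislead -> mis- + lead
Meaning = wrongly


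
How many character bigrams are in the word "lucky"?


Word: "lucky" (length 5)
Number of 2-grams = length - 2 + 1 = 5 - 2 + 1
= 4


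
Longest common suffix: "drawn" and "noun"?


Word 1: "drawn"
Word 2: "noun"
Comparing from end:
  Pos -1: 'n' == 'n'
  Pos -2: 'w' != 'u' (stop)
LCS = "n" (length 1)


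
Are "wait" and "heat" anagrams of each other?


Word 1: "wait" → sorted: aitw
Word 2: "heat" → sorted: aeht
Same letters? aitw != aeht
Anagram = No


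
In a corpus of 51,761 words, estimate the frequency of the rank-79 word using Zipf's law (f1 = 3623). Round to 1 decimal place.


Zipf's law: f(r) = f(1) / r
f(1) = 3623
f(79) = 3623 / 79
= 45.9 occurrences


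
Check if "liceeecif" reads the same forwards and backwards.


Word: "liceeecif"
Reversed: "ficeeecil"
Forward == Backward? liceeecif != ficeeecil
Palindrome = No


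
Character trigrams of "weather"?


Word: "weather" (length 7)
Number of trigrams = 7 - 3 + 1 = 5
  Position 0: "wea"
  Position 1: "eat"
  Position 2: "ath"
  Position 3: "the"
  Position 4: "her"
Trigrams = "wea", "eat", "ath", "the", "her"


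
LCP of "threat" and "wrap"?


Word 1: "threat"
Word 2: "wrap"
Comparing from start:
  Pos 0: 't' != 'w' (stop)
LCP = "" (length 0)


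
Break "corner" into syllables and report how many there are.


Word: "corner"
Syllable breakdown: cor / ner
Counting: 2 parts
= 2 syllables


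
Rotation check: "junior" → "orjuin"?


Word: "junior", Candidate: "orjuin"
Method: check if candidate is substring of word+word
"juniorjunior" contains "orjuin"? No
Is rotation = No


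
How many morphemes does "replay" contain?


Word: "replay"
Morphemes: re- | play
Each morpheme carries meaning
= 2 morphemes


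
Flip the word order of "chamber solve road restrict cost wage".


Original: "chamber solve road restrict cost wage"
Words (1..n): chamber | solve | road | restrict | cost | wage
Reversed (n..1): wage | cost | restrict | road | solve | chamber
Result = "wage cost restrict road solve chamber"


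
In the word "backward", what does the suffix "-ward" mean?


Suffix: -ward
Example: backward = back + -ward
Meaning = in the direction of


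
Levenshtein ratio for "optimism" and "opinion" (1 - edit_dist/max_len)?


Word 1: "optimism" (length 8)
Word 2: "opinion" (length 7)
One optimal edit sequence:
  1. keep 'o'
  2. keep 'p'
  3. delete 't'  (+1)
  4. keep 'i'
  5. substitute 'm' -> 'n'  (+1)
  6. keep 'i'
  7. substitute 's' -> 'o'  (+1)
  8. substitute 'm' -> 'n'  (+1)
Edit distance = 4
Max length = max(8, 7) = 8
Similarity = 1 - 4/8
= 0.5000


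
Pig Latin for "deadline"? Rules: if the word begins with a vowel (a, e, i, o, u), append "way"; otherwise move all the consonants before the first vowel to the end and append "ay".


Word: "deadline"
Starts with consonant(s) → move to end, add 'ay'
Consonant cluster: "d"
Pig Latin = "eadlineday"


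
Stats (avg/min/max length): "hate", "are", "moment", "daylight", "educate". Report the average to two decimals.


Lengths: "hate"=4, "are"=3, "moment"=6, "daylight"=8, "educate"=7
Sum = 28, Count = 5
Average = 28/5 = 5.60
= avg=5.60, min=3, max=8


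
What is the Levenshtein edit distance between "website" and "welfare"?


Word 1: "website" (length 7)
Word 2: "welfare" (length 7)
One optimal edit sequence (insert/delete/substitute each cost 1):
  1. keep 'w'
  2. keep 'e'
  3. substitute 'b' -> 'l'  (+1)
  4. substitute 's' -> 'f'  (+1)
  5. substitute 'i' -> 'a'  (+1)
  6. substitute 't' -> 'r'  (+1)
  7. keep 'e'
Total edit operations: 4
Edit distance = 4


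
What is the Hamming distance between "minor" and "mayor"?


Comparing character by character (same length = 5):
  Pos 0: 'm' vs 'm' =
  Pos 1: 'i' vs 'a' !=
  Pos 2: 'n' vs 'y' !=
  Pos 3: 'o' vs 'o' =
  Pos 4: 'r' vs 'r' =
Hamming distance = 2


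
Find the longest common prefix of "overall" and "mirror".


Word 1: "overall"
Word 2: "mirror"
Comparing from start:
  Pos 0: 'o' != 'm' (stop)
LCP = "" (length 0)


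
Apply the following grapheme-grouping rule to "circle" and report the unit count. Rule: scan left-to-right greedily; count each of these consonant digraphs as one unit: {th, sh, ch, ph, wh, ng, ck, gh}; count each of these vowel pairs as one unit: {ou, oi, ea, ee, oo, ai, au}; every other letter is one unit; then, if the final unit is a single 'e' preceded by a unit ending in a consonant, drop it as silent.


Word: "circle" (6 letters)
Left-to-right scan:
  (1) 'c' (letter)
  (2) 'i' (letter)
  (3) 'r' (letter)
  (4) 'c' (letter)
  (5) 'l' (letter)
  (6) 'e' (letter)
Units from scan: 6
Final unit is 'e' after a consonant -> drop as silent (-1)
Sound units = 5 units


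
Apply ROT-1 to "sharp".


Word: "sharp"
Shift: 1
Each letter → (letter + shift) mod 26:
  's' (18) + 1 = 19 → 't'
  'h' (7) + 1 = 8 → 'i'
  'a' (0) + 1 = 1 → 'b'
  'r' (17) + 1 = 18 → 's'
  'p' (15) + 1 = 16 → 'q'
Result = "tibsq"


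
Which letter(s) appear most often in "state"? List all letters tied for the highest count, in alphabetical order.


Word: "state"
Letter counts:
  'a': 1
  'e': 1
  's': 1
  't': 2
Maximum count = 2
Most frequent = 't' (2 times each)


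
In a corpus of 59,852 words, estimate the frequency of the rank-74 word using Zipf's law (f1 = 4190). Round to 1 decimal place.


Zipf's law: f(r) = f(1) / r
f(1) = 4190
f(74) = 4190 / 74
= 56.6 occurrences


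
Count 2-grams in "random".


Word: "random" (length 6)
Number of 2-grams = length - 2 + 1 = 6 - 2 + 1
= 5


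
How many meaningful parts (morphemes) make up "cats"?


Word: "cats"
Morphemes: cat + -s
Each morpheme carries meaning
= 2 morphemes


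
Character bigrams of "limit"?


Word: "limit" (length 5)
Number of bigrams = 5 - 2 + 1 = 4
  Position 0: "li"
  Position 1: "im"
  Position 2: "mi"
  Position 3: "it"
Bigrams = "li", "im", "mi", "it"


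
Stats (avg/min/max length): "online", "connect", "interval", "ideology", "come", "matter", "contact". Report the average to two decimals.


Lengths: "online"=6, "connect"=7, "interval"=8, "ideology"=8, "come"=4, "matter"=6, "contact"=7
Sum = 46, Count = 7
Average = 46/7 = 6.57
= avg=6.57, min=4, max=8


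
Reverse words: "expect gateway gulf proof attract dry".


Original: "expect gateway gulf proof attract dry"
Words (1..n): expect | gateway | gulf | proof | attract | dry
Reversed (n..1): dry | attract | proof | gulf | gateway | expect
Result = "dry attract proof gulf gateway expect"


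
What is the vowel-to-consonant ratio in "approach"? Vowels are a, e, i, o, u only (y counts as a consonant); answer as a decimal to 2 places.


Word: "approach"
Vowels (a,e,i,o,u): 3
Consonants: 5
Ratio = 3/5
= 0.60


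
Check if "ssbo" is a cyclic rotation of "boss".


Word: "boss", Candidate: "ssbo"
Method: check if candidate is substring of word+word
"bossboss" contains "ssbo"? Yes
Is rotation = Yes


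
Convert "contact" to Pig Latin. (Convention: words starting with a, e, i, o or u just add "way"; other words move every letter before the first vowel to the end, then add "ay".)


Word: "contact"
Starts with consonant(s) → move to end, add 'ay'
Consonant cluster: "c"
Pig Latin = "ontactcay"


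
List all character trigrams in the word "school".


Word: "school" (length 6)
Number of trigrams = 6 - 3 + 1 = 4
  Position 0: "sch"
  Position 1: "cho"
  Position 2: "hoo"
  Position 3: "ool"
Trigrams = "sch", "cho", "hoo", "ool"


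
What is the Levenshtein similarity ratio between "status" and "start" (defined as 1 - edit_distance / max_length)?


Word 1: "status" (length 6)
Word 2: "start" (length 5)
One optimal edit sequence:
  1. keep 's'
  2. keep 't'
  3. keep 'a'
  4. delete 't'  (+1)
  5. substitute 'u' -> 'r'  (+1)
  6. substitute 's' -> 't'  (+1)
Edit distance = 3
Max length = max(6, 5) = 6
Similarity = 1 - 3/6
= 0.5000


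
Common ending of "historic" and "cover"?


Word 1: "historic"
Word 2: "cover"
Comparing from end:
  Pos -1: 'c' != 'r' (stop)
LCS = "" (length 0)


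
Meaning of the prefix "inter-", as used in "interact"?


Prefix: inter-
Example: interact (inter- + act)
Meaning = between


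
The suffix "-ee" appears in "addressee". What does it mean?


Suffix: -ee
As in: addressee -> address + -ee
Meaning = one who receives


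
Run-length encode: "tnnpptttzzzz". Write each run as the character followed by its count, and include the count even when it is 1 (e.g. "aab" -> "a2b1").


String: "tnnpptttzzzz"
Scanning for consecutive runs:
  't' x 1
  'n' x 2
  'p' x 2
  't' x 3
  'z' x 4
RLE = "t1n2p2t3z4"


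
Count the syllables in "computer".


Word: "computer"
Syllable breakdown: com / pu / ter
Counting: 3 parts
= 3 syllables


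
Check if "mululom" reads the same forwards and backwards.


Word: "mululom"
Reversed: "molulum"
Forward == Backward? mululom != molulum
Palindrome = No


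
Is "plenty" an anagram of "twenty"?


Word 1: "twenty" → sorted: enttwy
Word 2: "plenty" → sorted: elnpty
Same letters? enttwy != elnpty
Anagram = No


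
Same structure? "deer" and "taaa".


Pattern of "deer": [0, 1, 1, 2]
Pattern of "taaa": [0, 1, 1, 1]
Patterns do not match
Same pattern = No


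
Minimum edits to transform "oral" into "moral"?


Word 1: "oral" (length 4)
Word 2: "moral" (length 5)
One optimal edit sequence (insert/delete/substitute each cost 1):
  1. insert 'm'  (+1)
  2. keep 'o'
  3. keep 'r'
  4. keep 'a'
  5. keep 'l'
Total edit operations: 1
Edit distance = 1


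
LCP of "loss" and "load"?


Word 1: "loss"
Word 2: "load"
Comparing from start:
  Pos 0: 'l' == 'l'
  Pos 1: 'o' == 'o'
  Pos 2: 's' != 'a' (stop)
LCP = "lo" (length 2)


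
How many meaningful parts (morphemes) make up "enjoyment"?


Word: "enjoyment"
Morphemes: en- | joy | -ment
Each morpheme carries meaning
= 3 morphemes


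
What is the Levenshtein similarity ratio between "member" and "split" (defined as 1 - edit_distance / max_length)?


Word 1: "member" (length 6)
Word 2: "split" (length 5)
One optimal edit sequence:
  1. delete 'm'  (+1)
  2. substitute 'e' -> 's'  (+1)
  3. substitute 'm' -> 'p'  (+1)
  4. substitute 'b' -> 'l'  (+1)
  5. substitute 'e' -> 'i'  (+1)
  6. substitute 'r' -> 't'  (+1)
Edit distance = 6
Max length = max(6, 5) = 6
Similarity = 1 - 6/6
= 0.0000


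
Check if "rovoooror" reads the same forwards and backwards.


Word: "rovoooror"
Reversed: "rorooovor"
Forward == Backward? rovoooror != rorooovor
Palindrome = No


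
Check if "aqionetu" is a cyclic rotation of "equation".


Word: "equation", Candidate: "aqionetu"
Method: check if candidate is substring of word+word
"equationequation" contains "aqionetu"? No
Is rotation = No


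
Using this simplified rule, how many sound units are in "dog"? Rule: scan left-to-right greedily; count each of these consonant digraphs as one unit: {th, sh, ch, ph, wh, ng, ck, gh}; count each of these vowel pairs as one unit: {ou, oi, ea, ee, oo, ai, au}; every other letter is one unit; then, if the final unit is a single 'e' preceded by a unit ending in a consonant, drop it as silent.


Word: "dog" (3 letters)
Left-to-right scan:
  (1) 'd' (letter)
  (2) 'o' (letter)
  (3) 'g' (letter)
Units from scan: 3
Sound units = 3 units


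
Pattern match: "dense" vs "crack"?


Pattern of "dense": [0, 1, 2, 3, 1]
Pattern of "crack": [0, 1, 2, 0, 3]
Patterns do not match
Same pattern = No


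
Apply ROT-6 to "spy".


Word: "spy"
Shift: 6
Each letter → (letter + shift) mod 26:
  's' (18) + 6 = 24 → 'y'
  'p' (15) + 6 = 21 → 'v'
  'y' (24) + 6 = 4 → 'e'
Result = "yve"


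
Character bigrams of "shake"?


Word: "shake" (length 5)
Number of bigrams = 5 - 2 + 1 = 4
  Position 0: "sh"
  Position 1: "ha"
  Position 2: "ak"
  Position 3: "ke"
Bigrams = "sh", "ha", "ak", "ke"


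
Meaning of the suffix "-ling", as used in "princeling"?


Suffix: -ling
Example: princeling = prince + -ling
Meaning = small / young


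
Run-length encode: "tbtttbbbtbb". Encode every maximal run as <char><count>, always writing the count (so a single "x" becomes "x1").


String: "tbtttbbbtbb"
Scanning for consecutive runs:
  't' x 1
  'b' x 1
  't' x 3
  'b' x 3
  't' x 1
  'b' x 2
RLE = "t1b1t3b3t1b2"


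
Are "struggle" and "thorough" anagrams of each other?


Word 1: "struggle" → sorted: egglrstu
Word 2: "thorough" → sorted: ghhoortu
Same letters? egglrstu != ghhoortu
Anagram = No


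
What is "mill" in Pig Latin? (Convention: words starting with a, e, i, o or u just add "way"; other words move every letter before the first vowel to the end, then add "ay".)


Word: "mill"
Starts with consonant(s) → move to end, add 'ay'
Consonant cluster: "m"
Pig Latin = "illmay"


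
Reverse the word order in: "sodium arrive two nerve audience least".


Original: "sodium arrive two nerve audience least"
Words (1..n): sodium | arrive | two | nerve | audience | least
Reversed (n..1): least | audience | nerve | two | arrive | sodium
Result = "least audience nerve two arrive sodium"


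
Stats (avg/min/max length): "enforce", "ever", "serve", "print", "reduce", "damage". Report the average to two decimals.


Lengths: "enforce"=7, "ever"=4, "serve"=5, "print"=5, "reduce"=6, "damage"=6
Sum = 33, Count = 6
Average = 33/6 = 5.50
= avg=5.50, min=4, max=7


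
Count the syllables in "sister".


Word: "sister"
Syllable breakdown: sis | ter
Counting: 2 parts
= 2 syllables


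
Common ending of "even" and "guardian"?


Word 1: "even"
Word 2: "guardian"
Comparing from end:
  Pos -1: 'n' == 'n'
  Pos -2: 'e' != 'a' (stop)
LCS = "n" (length 1)


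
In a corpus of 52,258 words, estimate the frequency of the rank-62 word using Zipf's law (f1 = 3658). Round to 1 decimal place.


Zipf's law: f(r) = f(1) / r
f(1) = 3658
f(62) = 3658 / 62
= 59.0 occurrences


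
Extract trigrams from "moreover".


Word: "moreover" (length 8)
Number of trigrams = 8 - 3 + 1 = 6
  Position 0: "mor"
  Position 1: "ore"
  Position 2: "reo"
  Position 3: "eov"
  Position 4: "ove"
  Position 5: "ver"
Trigrams = "mor", "ore", "reo", "eov", "ove", "ver"
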